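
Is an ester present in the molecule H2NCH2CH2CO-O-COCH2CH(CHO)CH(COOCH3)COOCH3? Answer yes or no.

yes

–NH2 on an sp³ carbon with no adjacent C=O → amine.
two acyl groups sharing one oxygen, –C(=O)–O–C(=O)– → anhydride.
pendant –CHO: carbonyl C bonded to C and H → aldehyde.
pendant –COOCH3: carbonyl C bonded to C and –OCH3 → ester.
–C(=O)OCH3: carbonyl C bonded to C and to –OCH3 → ester (not ketone + ether).
The CH(COOCH3) segment supplies the ester: pendant –COOCH3: carbonyl C bonded to C and –OCH3 → ester.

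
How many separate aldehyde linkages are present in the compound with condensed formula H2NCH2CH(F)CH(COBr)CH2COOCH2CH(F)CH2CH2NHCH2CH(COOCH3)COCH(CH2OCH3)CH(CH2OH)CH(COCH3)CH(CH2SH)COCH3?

Reading the structure from left to right:
  H2NCH2: –NH2 on an sp³ carbon with no adjacent C=O → amine.
  CH(F): halogen on an sp³ carbon → alkyl halide.
  CH(COBr): pendant –C(=O)X: carbonyl C bonded to C and halogen → acyl halide.
  CH2COOCH2: –C(=O)–O–C with C on the carbonyl side → ester.
  CH(F): halogen on an sp³ carbon → alkyl halide.
  CH2NHCH2: C–N–C with sp³ carbons and no adjacent C=O → amine (secondary).
  CH(COOCH3): pendant –COOCH3: carbonyl C bonded to C and –OCH3 → ester.
  CO: –C(=O)– with carbon on both sides → ketone.
  CH(CH2OCH3): pendant –CH2OCH3: C–O–C linkage → ether.
  CH(CH2OH): pendant –CH2OH on an sp³ backbone C → alcohol.
  CH(COCH3): pendant –COCH3: carbonyl C bonded to two carbons → ketone.
  CH(CH2SH): pendant –CH2SH → thiol.
  CO: –C(=O)– with carbon on both sides → ketone.
No segment is a aldehyde: CH(COBr) is acyl halide, not aldehyde; CH2COOCH2 is ester, not aldehyde; CH(COOCH3) is ester, not aldehyde. → 0.

0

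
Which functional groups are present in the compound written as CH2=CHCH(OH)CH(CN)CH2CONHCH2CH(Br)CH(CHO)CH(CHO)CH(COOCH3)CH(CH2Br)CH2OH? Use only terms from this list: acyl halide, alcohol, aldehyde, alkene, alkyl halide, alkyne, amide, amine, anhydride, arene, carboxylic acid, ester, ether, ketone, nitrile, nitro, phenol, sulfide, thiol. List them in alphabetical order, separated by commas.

alcohol, aldehyde, alkene, alkyl halide, amide, ester, nitrile

Reading the structure from left to right:
  CH2=CH: C=C double bond → alkene.
  CH(OH): –OH on an sp³ carbon → alcohol (secondary).
  CH(CN): pendant –C≡N: nitrile.
  CH2CONHCH2: –C(=O)–N– linkage → amide (the N is not an amine).
  CH(Br): halogen on an sp³ carbon → alkyl halide.
  CH(CHO): pendant –CHO: carbonyl C bonded to C and H → aldehyde.
  CH(CHO): pendant –CHO: carbonyl C bonded to C and H → aldehyde.
  CH(COOCH3): pendant –COOCH3: carbonyl C bonded to C and –OCH3 → ester.
  CH(CH2Br): pendant –CH2X: halogen on sp³ carbon → alkyl halide.
  CH2OH: –OH on an sp³ carbon → alcohol.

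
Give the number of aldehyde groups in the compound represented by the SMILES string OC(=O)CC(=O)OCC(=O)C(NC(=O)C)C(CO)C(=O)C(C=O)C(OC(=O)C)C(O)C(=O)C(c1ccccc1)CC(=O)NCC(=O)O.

Taking each segment in turn:
  HOOC: –COOH: carbonyl C bonded to –OH and C → carboxylic acid (the –OH is not a separate alcohol).
  CH2COOCH2: –C(=O)–O–C with C on the carbonyl side → ester.
  CO: –C(=O)– with carbon on both sides → ketone.
  CH(NHCOCH3): pendant –NHC(=O)CH3: N bonded to a carbonyl → amide (not amine).
  CH(CH2OH): pendant –CH2OH on an sp³ backbone C → alcohol.
  CO: –C(=O)– with carbon on both sides → ketone.
  CH(CHO): pendant –CHO: carbonyl C bonded to C and H → aldehyde.
  CH(OCOCH3): pendant –OC(=O)CH3: an acyloxy group → ester.
  CH(OH): –OH on an sp³ carbon → alcohol (secondary).
  CO: –C(=O)– with carbon on both sides → ketone.
  CH(C6H5): pendant –C6H5: benzene ring → arene.
  CH2CONHCH2: –C(=O)–N– linkage → amide (the N is not an amine).
  COOH: –COOH: carbonyl C bonded to –OH and C → carboxylic acid (the –OH is not a separate alcohol).
Aldehyde appears at: CH(CHO) → 1.

1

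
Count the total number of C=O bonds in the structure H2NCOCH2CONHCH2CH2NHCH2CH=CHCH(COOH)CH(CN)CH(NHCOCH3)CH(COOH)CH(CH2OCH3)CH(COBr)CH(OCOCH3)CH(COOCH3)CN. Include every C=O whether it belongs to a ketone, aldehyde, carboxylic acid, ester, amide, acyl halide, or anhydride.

H2NCO: amide, 1 C=O (running total 1).
CH2CONHCH2: amide, 1 C=O (running total 2).
CH(COOH): carboxylic acid, 1 C=O (running total 3).
CH(NHCOCH3): amide, 1 C=O (running total 4).
CH(COOH): carboxylic acid, 1 C=O (running total 5).
CH(COBr): acyl halide, 1 C=O (running total 6).
CH(OCOCH3): ester, 1 C=O (running total 7).
CH(COOCH3): ester, 1 C=O (running total 8).

8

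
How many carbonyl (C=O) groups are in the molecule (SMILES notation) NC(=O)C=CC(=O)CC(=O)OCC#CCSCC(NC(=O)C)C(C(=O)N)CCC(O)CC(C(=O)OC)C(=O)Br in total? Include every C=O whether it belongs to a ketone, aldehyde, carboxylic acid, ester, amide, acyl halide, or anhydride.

H2NCO: amide, 1 C=O (running total 1).
CO: ketone, 1 C=O (running total 2).
CH2COOCH2: ester, 1 C=O (running total 3).
CH(NHCOCH3): amide, 1 C=O (running total 4).
CH(CONH2): amide, 1 C=O (running total 5).
CH(COOCH3): ester, 1 C=O (running total 6).
COBr: acyl halide, 1 C=O (running total 7).

7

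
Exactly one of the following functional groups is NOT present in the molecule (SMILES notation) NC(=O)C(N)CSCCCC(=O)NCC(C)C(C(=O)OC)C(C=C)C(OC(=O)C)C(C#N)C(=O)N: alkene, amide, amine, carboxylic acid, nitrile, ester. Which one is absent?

amine: present (CH(NH2) — –NH2 on an sp³ carbon with no adjacent C=O → amine).
alkene: present (CH(CH=CH2) — pendant –CH=CH2: C=C double bond → alkene).
nitrile: present (CH(CN) — pendant –C≡N: nitrile).
amide: present (H2NCO — –C(=O)NH2: carbonyl C bonded to C and to N → amide (the N is not a separate amine)).
ester: present (CH(COOCH3) — pendant –COOCH3: carbonyl C bonded to C and –OCH3 → ester).
carboxylic acid: absent. In each of CH(COOCH3) and CH(OCOCH3), the acyl oxygen is bonded to carbon (–O–C), not to H, so this is an ester. In each of H2NCO, CH2CONHCH2 and CONH2, the carbonyl is bonded to nitrogen, not to –OH; that is an amide.

carboxylic acid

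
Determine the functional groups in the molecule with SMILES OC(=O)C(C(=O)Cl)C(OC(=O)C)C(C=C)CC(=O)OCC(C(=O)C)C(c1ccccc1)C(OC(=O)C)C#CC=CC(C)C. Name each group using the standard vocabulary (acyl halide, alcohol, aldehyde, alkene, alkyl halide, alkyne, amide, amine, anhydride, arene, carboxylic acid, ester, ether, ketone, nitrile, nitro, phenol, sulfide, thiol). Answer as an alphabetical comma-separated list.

acyl halide, alkene, alkyne, arene, carboxylic acid, ester, ketone

–COOH: carbonyl C bonded to –OH and C → carboxylic acid (the –OH is not a separate alcohol).
pendant –C(=O)X: carbonyl C bonded to C and halogen → acyl halide.
pendant –OC(=O)CH3: an acyloxy group → ester.
pendant –CH=CH2: C=C double bond → alkene.
–C(=O)–O–C with C on the carbonyl side → ester.
pendant –COCH3: carbonyl C bonded to two carbons → ketone.
pendant –C6H5: benzene ring → arene.
pendant –OC(=O)CH3: an acyloxy group → ester.
C≡C triple bond → alkyne.
C=C double bond → alkene.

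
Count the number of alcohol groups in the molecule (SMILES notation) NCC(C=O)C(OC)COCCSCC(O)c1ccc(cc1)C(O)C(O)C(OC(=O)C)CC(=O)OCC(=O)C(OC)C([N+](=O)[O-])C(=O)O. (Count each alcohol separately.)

3

Working along the chain:
  H2NCH2: –NH2 on an sp³ carbon with no adjacent C=O → amine.
  CH(CHO): pendant –CHO: carbonyl C bonded to C and H → aldehyde.
  CH(OCH3): pendant –OCH3: C–O–C with sp³ C, no adjacent C=O → ether.
  CH2OCH2: C–O–C with sp³ carbons on both sides and no adjacent C=O → ether.
  CH2SCH2: C–S–C linkage → sulfide (thioether).
  CH(OH): –OH on an sp³ carbon → alcohol (secondary).
  C6H4: para-disubstituted benzene ring → arene.
  CH(OH): –OH on an sp³ carbon → alcohol (secondary).
  CH(OH): –OH on an sp³ carbon → alcohol (secondary).
  CH(OCOCH3): pendant –OC(=O)CH3: an acyloxy group → ester.
  CH2COOCH2: –C(=O)–O–C with C on the carbonyl side → ester.
  CO: –C(=O)– with carbon on both sides → ketone.
  CH(OCH3): pendant –OCH3: C–O–C with sp³ C, no adjacent C=O → ether.
  CH(NO2): –NO2 on an sp³ carbon → nitro (the N=O is not a carbonyl).
  COOH: –COOH: carbonyl C bonded to –OH and C → carboxylic acid (the –OH is not a separate alcohol).
Alcohol appears at: CH(OH), CH(OH), CH(OH) → 3.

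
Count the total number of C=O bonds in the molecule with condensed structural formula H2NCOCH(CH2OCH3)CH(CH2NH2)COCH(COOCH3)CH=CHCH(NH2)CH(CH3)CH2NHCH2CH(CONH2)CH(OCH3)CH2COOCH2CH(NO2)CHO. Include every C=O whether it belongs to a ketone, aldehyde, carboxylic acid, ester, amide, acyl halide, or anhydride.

H2NCO: amide, 1 C=O (running total 1).
CO: ketone, 1 C=O (running total 2).
CH(COOCH3): ester, 1 C=O (running total 3).
CH(CONH2): amide, 1 C=O (running total 4).
CH2COOCH2: ester, 1 C=O (running total 5).
CHO: aldehyde, 1 C=O (running total 6).

6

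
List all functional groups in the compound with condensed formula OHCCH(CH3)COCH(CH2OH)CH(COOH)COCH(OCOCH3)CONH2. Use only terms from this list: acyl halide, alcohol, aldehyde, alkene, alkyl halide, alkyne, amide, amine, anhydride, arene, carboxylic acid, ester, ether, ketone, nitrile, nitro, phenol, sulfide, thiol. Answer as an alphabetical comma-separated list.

alcohol, aldehyde, amide, carboxylic acid, ester, ketone

terminal –CHO: carbonyl C bonded to H and C → aldehyde.
–C(=O)– with carbon on both sides → ketone.
pendant –CH2OH on an sp³ backbone C → alcohol.
pendant –COOH: carbonyl C bonded to C and –OH → carboxylic acid.
–C(=O)– with carbon on both sides → ketone.
pendant –OC(=O)CH3: an acyloxy group → ester.
–C(=O)NH2: carbonyl C bonded to C and to N → amide (the N is not a separate amine).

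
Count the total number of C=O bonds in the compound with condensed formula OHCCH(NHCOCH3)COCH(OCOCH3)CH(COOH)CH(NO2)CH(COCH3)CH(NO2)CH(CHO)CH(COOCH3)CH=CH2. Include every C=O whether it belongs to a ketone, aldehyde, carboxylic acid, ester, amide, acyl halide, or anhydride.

OHC: aldehyde, 1 C=O (running total 1).
CH(NHCOCH3): amide, 1 C=O (running total 2).
CO: ketone, 1 C=O (running total 3).
CH(OCOCH3): ester, 1 C=O (running total 4).
CH(COOH): carboxylic acid, 1 C=O (running total 5).
CH(COCH3): ketone, 1 C=O (running total 6).
CH(CHO): aldehyde, 1 C=O (running total 7).
CH(COOCH3): ester, 1 C=O (running total 8).

8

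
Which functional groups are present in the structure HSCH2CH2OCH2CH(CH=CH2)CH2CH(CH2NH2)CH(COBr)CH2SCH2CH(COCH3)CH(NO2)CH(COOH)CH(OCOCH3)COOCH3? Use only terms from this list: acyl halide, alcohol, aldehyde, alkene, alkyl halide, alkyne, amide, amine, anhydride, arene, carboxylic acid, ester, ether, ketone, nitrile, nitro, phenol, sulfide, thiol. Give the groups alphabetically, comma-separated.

acyl halide, alkene, amine, carboxylic acid, ester, ether, ketone, nitro, sulfide, thiol

Working along the chain:
  HSCH2: –SH on an sp³ carbon → thiol.
  CH2OCH2: C–O–C with sp³ carbons on both sides and no adjacent C=O → ether.
  CH(CH=CH2): pendant –CH=CH2: C=C double bond → alkene.
  CH(CH2NH2): pendant –CH2NH2: N on sp³ C, no adjacent C=O → amine.
  CH(COBr): pendant –C(=O)X: carbonyl C bonded to C and halogen → acyl halide.
  CH2SCH2: C–S–C linkage → sulfide (thioether).
  CH(COCH3): pendant –COCH3: carbonyl C bonded to two carbons → ketone.
  CH(NO2): –NO2 on an sp³ carbon → nitro (the N=O is not a carbonyl).
  CH(COOH): pendant –COOH: carbonyl C bonded to C and –OH → carboxylic acid.
  CH(OCOCH3): pendant –OC(=O)CH3: an acyloxy group → ester.
  COOCH3: –C(=O)OCH3: carbonyl C bonded to C and to –OCH3 → ester (not ketone + ether).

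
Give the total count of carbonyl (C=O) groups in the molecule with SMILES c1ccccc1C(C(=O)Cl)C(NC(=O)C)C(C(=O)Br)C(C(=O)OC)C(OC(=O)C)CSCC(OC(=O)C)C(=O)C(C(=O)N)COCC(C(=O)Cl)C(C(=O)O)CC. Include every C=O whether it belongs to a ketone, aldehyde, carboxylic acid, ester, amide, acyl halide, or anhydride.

CH(COCl): acyl halide, 1 C=O (running total 1).
CH(NHCOCH3): amide, 1 C=O (running total 2).
CH(COBr): acyl halide, 1 C=O (running total 3).
CH(COOCH3): ester, 1 C=O (running total 4).
CH(OCOCH3): ester, 1 C=O (running total 5).
CH(OCOCH3): ester, 1 C=O (running total 6).
CO: ketone, 1 C=O (running total 7).
CH(CONH2): amide, 1 C=O (running total 8).
CH(COCl): acyl halide, 1 C=O (running total 9).
CH(COOH): carboxylic acid, 1 C=O (running total 10).

10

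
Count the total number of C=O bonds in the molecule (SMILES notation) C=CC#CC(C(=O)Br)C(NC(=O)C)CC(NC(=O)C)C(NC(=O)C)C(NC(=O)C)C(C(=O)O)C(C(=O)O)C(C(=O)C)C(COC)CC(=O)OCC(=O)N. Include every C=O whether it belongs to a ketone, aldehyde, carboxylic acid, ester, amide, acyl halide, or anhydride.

10

CH(COBr): acyl halide, 1 C=O (running total 1).
CH(NHCOCH3): amide, 1 C=O (running total 2).
CH(NHCOCH3): amide, 1 C=O (running total 3).
CH(NHCOCH3): amide, 1 C=O (running total 4).
CH(NHCOCH3): amide, 1 C=O (running total 5).
CH(COOH): carboxylic acid, 1 C=O (running total 6).
CH(COOH): carboxylic acid, 1 C=O (running total 7).
CH(COCH3): ketone, 1 C=O (running total 8).
CH2COOCH2: ester, 1 C=O (running total 9).
CONH2: amide, 1 C=O (running total 10).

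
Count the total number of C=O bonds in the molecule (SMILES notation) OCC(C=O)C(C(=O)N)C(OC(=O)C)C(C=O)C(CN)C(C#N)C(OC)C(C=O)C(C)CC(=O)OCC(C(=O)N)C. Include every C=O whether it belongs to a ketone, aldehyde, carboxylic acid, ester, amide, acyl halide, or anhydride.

7

CH(CHO): aldehyde, 1 C=O (running total 1).
CH(CONH2): amide, 1 C=O (running total 2).
CH(OCOCH3): ester, 1 C=O (running total 3).
CH(CHO): aldehyde, 1 C=O (running total 4).
CH(CHO): aldehyde, 1 C=O (running total 5).
CH2COOCH2: ester, 1 C=O (running total 6).
CH(CONH2): amide, 1 C=O (running total 7).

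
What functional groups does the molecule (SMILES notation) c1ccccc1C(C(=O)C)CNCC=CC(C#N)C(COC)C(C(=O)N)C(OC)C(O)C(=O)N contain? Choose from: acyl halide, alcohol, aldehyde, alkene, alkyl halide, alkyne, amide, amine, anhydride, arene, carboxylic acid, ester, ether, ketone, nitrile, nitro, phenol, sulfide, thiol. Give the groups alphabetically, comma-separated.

alcohol, alkene, amide, amine, arene, ether, ketone, nitrile

C6H5– phenyl ring → arene.
pendant –COCH3: carbonyl C bonded to two carbons → ketone.
C–N–C with sp³ carbons and no adjacent C=O → amine (secondary).
C=C double bond → alkene.
pendant –C≡N: nitrile.
pendant –CH2OCH3: C–O–C linkage → ether.
pendant –CONH2: carbonyl C bonded to C and N → amide.
pendant –OCH3: C–O–C with sp³ C, no adjacent C=O → ether.
–OH on an sp³ carbon → alcohol (secondary).
–C(=O)NH2: carbonyl C bonded to C and to N → amide (the N is not a separate amine).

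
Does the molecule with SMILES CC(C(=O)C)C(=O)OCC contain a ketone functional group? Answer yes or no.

pendant –COCH3: carbonyl C bonded to two carbons → ketone.
–C(=O)OCH2CH3: carbonyl C bonded to C and to –OEt → ester.
The CH(COCH3) segment supplies the ketone: pendant –COCH3: carbonyl C bonded to two carbons → ketone.

yes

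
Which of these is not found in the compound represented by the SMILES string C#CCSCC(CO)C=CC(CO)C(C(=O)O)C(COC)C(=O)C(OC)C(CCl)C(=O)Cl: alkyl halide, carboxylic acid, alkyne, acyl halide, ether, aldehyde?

acyl halide: present (COCl — –C(=O)Cl: carbonyl C bonded to C and to a halogen → acyl halide (not alkyl halide)).
alkyl halide: present (CH(CH2Cl) — pendant –CH2X: halogen on sp³ carbon → alkyl halide).
carboxylic acid: present (CH(COOH) — pendant –COOH: carbonyl C bonded to C and –OH → carboxylic acid).
ether: present (CH(CH2OCH3) — pendant –CH2OCH3: C–O–C linkage → ether).
alkyne: present (HC≡C — C≡C triple bond → alkyne).
aldehyde: absent. In CO, the carbonyl carbon is bonded to two carbons, so it is a ketone, not an aldehyde. In CH(COOH), the carbonyl carbon bears –OH, not –H, so it is a carboxylic acid.

aldehyde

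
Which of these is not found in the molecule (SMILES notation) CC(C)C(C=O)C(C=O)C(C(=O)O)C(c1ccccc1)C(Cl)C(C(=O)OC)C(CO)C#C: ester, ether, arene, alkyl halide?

ether

alkyl halide: present (CH(Cl) — halogen on an sp³ carbon → alkyl halide).
ester: present (CH(COOCH3) — pendant –COOCH3: carbonyl C bonded to C and –OCH3 → ester).
arene: present (CH(C6H5) — pendant –C6H5: benzene ring → arene).
ether: absent. In CH(COOCH3), the C–O–C oxygen is adjacent to a C=O, so it belongs to an ester, not an ether.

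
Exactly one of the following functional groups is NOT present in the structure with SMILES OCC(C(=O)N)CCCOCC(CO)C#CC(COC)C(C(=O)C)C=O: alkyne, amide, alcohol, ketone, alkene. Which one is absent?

amide: present (CH(CONH2) — pendant –CONH2: carbonyl C bonded to C and N → amide).
alcohol: present (HOCH2 — HO– on an sp³ carbon → alcohol).
alkyne: present (C≡C — C≡C triple bond → alkyne).
ketone: present (CH(COCH3) — pendant –COCH3: carbonyl C bonded to two carbons → ketone).
alkene: no segment matches this pattern.

alkene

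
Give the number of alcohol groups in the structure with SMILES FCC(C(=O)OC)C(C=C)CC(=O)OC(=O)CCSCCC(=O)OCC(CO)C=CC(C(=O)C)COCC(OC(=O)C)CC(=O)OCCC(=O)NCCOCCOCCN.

Taking each segment in turn:
  FCH2: halogen on an sp³ carbon → alkyl halide.
  CH(COOCH3): pendant –COOCH3: carbonyl C bonded to C and –OCH3 → ester.
  CH(CH=CH2): pendant –CH=CH2: C=C double bond → alkene.
  CH2CO-O-COCH2: two acyl groups sharing one oxygen, –C(=O)–O–C(=O)– → anhydride.
  CH2SCH2: C–S–C linkage → sulfide (thioether).
  CH2COOCH2: –C(=O)–O–C with C on the carbonyl side → ester.
  CH(CH2OH): pendant –CH2OH on an sp³ backbone C → alcohol.
  CH=CH: C=C double bond → alkene.
  CH(COCH3): pendant –COCH3: carbonyl C bonded to two carbons → ketone.
  CH2OCH2: C–O–C with sp³ carbons on both sides and no adjacent C=O → ether.
  CH(OCOCH3): pendant –OC(=O)CH3: an acyloxy group → ester.
  CH2COOCH2: –C(=O)–O–C with C on the carbonyl side → ester.
  CH2CONHCH2: –C(=O)–N– linkage → amide (the N is not an amine).
  CH2OCH2: C–O–C with sp³ carbons on both sides and no adjacent C=O → ether.
  CH2OCH2: C–O–C with sp³ carbons on both sides and no adjacent C=O → ether.
  CH2NH2: –NH2 on an sp³ carbon with no adjacent C=O → amine.
Alcohol appears at: CH(CH2OH) → 1.

1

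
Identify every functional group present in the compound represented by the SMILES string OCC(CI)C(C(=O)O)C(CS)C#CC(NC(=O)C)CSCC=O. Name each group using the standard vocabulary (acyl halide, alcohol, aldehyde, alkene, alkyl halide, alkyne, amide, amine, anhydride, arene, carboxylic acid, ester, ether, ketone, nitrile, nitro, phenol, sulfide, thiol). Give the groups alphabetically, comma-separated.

Taking each segment in turn:
  HOCH2: HO– on an sp³ carbon → alcohol.
  CH(CH2I): pendant –CH2X: halogen on sp³ carbon → alkyl halide.
  CH(COOH): pendant –COOH: carbonyl C bonded to C and –OH → carboxylic acid.
  CH(CH2SH): pendant –CH2SH → thiol.
  C≡C: C≡C triple bond → alkyne.
  CH(NHCOCH3): pendant –NHC(=O)CH3: N bonded to a carbonyl → amide (not amine).
  CH2SCH2: C–S–C linkage → sulfide (thioether).
  CHO: terminal –CHO: carbonyl C bonded to H and C → aldehyde.

alcohol, aldehyde, alkyl halide, alkyne, amide, carboxylic acid, sulfide, thiol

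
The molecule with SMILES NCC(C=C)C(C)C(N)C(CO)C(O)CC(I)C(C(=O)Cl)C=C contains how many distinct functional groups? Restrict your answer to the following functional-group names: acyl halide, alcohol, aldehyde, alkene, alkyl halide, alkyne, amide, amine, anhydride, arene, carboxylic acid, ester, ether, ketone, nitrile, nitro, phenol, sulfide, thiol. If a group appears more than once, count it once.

–NH2 on an sp³ carbon with no adjacent C=O → amine.
pendant –CH=CH2: C=C double bond → alkene.
–NH2 on an sp³ carbon with no adjacent C=O → amine.
pendant –CH2OH on an sp³ backbone C → alcohol.
–OH on an sp³ carbon → alcohol (secondary).
halogen on an sp³ carbon → alkyl halide.
pendant –C(=O)X: carbonyl C bonded to C and halogen → acyl halide.
C=C double bond → alkene.
Distinct types present: acyl halide, alcohol, alkene, alkyl halide, amine.

5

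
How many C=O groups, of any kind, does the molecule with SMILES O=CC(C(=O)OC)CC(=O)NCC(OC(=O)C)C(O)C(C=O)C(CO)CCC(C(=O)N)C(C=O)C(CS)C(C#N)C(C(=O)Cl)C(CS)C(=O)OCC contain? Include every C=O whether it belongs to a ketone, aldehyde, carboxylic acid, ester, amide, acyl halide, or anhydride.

OHC: aldehyde, 1 C=O (running total 1).
CH(COOCH3): ester, 1 C=O (running total 2).
CH2CONHCH2: amide, 1 C=O (running total 3).
CH(OCOCH3): ester, 1 C=O (running total 4).
CH(CHO): aldehyde, 1 C=O (running total 5).
CH(CONH2): amide, 1 C=O (running total 6).
CH(CHO): aldehyde, 1 C=O (running total 7).
CH(COCl): acyl halide, 1 C=O (running total 8).
COOCH2CH3: ester, 1 C=O (running total 9).

9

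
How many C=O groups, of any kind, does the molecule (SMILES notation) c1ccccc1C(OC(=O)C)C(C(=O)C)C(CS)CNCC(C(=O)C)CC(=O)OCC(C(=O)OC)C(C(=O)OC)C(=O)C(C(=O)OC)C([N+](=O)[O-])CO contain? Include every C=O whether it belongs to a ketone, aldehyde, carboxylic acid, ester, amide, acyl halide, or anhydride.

8

CH(OCOCH3): ester, 1 C=O (running total 1).
CH(COCH3): ketone, 1 C=O (running total 2).
CH(COCH3): ketone, 1 C=O (running total 3).
CH2COOCH2: ester, 1 C=O (running total 4).
CH(COOCH3): ester, 1 C=O (running total 5).
CH(COOCH3): ester, 1 C=O (running total 6).
CO: ketone, 1 C=O (running total 7).
CH(COOCH3): ester, 1 C=O (running total 8).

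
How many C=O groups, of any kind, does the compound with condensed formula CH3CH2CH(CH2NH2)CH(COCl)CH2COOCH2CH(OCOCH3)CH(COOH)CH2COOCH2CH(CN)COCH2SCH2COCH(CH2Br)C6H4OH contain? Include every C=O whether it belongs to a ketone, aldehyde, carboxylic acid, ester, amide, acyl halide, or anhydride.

CH(COCl): acyl halide, 1 C=O (running total 1).
CH2COOCH2: ester, 1 C=O (running total 2).
CH(OCOCH3): ester, 1 C=O (running total 3).
CH(COOH): carboxylic acid, 1 C=O (running total 4).
CH2COOCH2: ester, 1 C=O (running total 5).
CO: ketone, 1 C=O (running total 6).
CO: ketone, 1 C=O (running total 7).

7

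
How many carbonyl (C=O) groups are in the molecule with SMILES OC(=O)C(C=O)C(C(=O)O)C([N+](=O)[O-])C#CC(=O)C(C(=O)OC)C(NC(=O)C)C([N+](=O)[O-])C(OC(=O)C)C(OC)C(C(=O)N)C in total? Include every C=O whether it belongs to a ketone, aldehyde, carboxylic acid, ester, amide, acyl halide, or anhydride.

HOOC: carboxylic acid, 1 C=O (running total 1).
CH(CHO): aldehyde, 1 C=O (running total 2).
CH(COOH): carboxylic acid, 1 C=O (running total 3).
CO: ketone, 1 C=O (running total 4).
CH(COOCH3): ester, 1 C=O (running total 5).
CH(NHCOCH3): amide, 1 C=O (running total 6).
CH(OCOCH3): ester, 1 C=O (running total 7).
CH(CONH2): amide, 1 C=O (running total 8).

8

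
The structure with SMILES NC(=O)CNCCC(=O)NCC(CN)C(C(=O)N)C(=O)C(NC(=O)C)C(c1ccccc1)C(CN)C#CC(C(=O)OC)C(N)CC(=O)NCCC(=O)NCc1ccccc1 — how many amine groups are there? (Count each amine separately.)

4

Working along the chain:
  H2NCO: –C(=O)NH2: carbonyl C bonded to C and to N → amide (the N is not a separate amine).
  CH2NHCH2: C–N–C with sp³ carbons and no adjacent C=O → amine (secondary).
  CH2CONHCH2: –C(=O)–N– linkage → amide (the N is not an amine).
  CH(CH2NH2): pendant –CH2NH2: N on sp³ C, no adjacent C=O → amine.
  CH(CONH2): pendant –CONH2: carbonyl C bonded to C and N → amide.
  CO: –C(=O)– with carbon on both sides → ketone.
  CH(NHCOCH3): pendant –NHC(=O)CH3: N bonded to a carbonyl → amide (not amine).
  CH(C6H5): pendant –C6H5: benzene ring → arene.
  CH(CH2NH2): pendant –CH2NH2: N on sp³ C, no adjacent C=O → amine.
  C≡C: C≡C triple bond → alkyne.
  CH(COOCH3): pendant –COOCH3: carbonyl C bonded to C and –OCH3 → ester.
  CH(NH2): –NH2 on an sp³ carbon with no adjacent C=O → amine.
  CH2CONHCH2: –C(=O)–N– linkage → amide (the N is not an amine).
  CH2CONHCH2: –C(=O)–N– linkage → amide (the N is not an amine).
  C6H5: –C6H5 phenyl ring → arene.
Amine appears at: CH2NHCH2, CH(CH2NH2), CH(CH2NH2), CH(NH2) → 4.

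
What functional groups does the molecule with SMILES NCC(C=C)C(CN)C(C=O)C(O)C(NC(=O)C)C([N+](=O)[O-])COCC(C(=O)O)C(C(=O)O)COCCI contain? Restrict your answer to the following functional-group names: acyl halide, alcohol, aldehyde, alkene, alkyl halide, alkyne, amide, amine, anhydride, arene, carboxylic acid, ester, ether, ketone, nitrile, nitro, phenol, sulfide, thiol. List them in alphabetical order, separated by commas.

Working along the chain:
  H2NCH2: –NH2 on an sp³ carbon with no adjacent C=O → amine.
  CH(CH=CH2): pendant –CH=CH2: C=C double bond → alkene.
  CH(CH2NH2): pendant –CH2NH2: N on sp³ C, no adjacent C=O → amine.
  CH(CHO): pendant –CHO: carbonyl C bonded to C and H → aldehyde.
  CH(OH): –OH on an sp³ carbon → alcohol (secondary).
  CH(NHCOCH3): pendant –NHC(=O)CH3: N bonded to a carbonyl → amide (not amine).
  CH(NO2): –NO2 on an sp³ carbon → nitro (the N=O is not a carbonyl).
  CH2OCH2: C–O–C with sp³ carbons on both sides and no adjacent C=O → ether.
  CH(COOH): pendant –COOH: carbonyl C bonded to C and –OH → carboxylic acid.
  CH(COOH): pendant –COOH: carbonyl C bonded to C and –OH → carboxylic acid.
  CH2OCH2: C–O–C with sp³ carbons on both sides and no adjacent C=O → ether.
  CH2I: halogen on an sp³ carbon → alkyl halide.

alcohol, aldehyde, alkene, alkyl halide, amide, amine, carboxylic acid, ether, nitro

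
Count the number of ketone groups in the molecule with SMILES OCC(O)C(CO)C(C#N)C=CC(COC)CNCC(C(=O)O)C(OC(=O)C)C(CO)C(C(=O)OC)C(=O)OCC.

0

Reading the structure from left to right:
  HOCH2: HO– on an sp³ carbon → alcohol.
  CH(OH): –OH on an sp³ carbon → alcohol (secondary).
  CH(CH2OH): pendant –CH2OH on an sp³ backbone C → alcohol.
  CH(CN): pendant –C≡N: nitrile.
  CH=CH: C=C double bond → alkene.
  CH(CH2OCH3): pendant –CH2OCH3: C–O–C linkage → ether.
  CH2NHCH2: C–N–C with sp³ carbons and no adjacent C=O → amine (secondary).
  CH(COOH): pendant –COOH: carbonyl C bonded to C and –OH → carboxylic acid.
  CH(OCOCH3): pendant –OC(=O)CH3: an acyloxy group → ester.
  CH(CH2OH): pendant –CH2OH on an sp³ backbone C → alcohol.
  CH(COOCH3): pendant –COOCH3: carbonyl C bonded to C and –OCH3 → ester.
  COOCH2CH3: –C(=O)OCH2CH3: carbonyl C bonded to C and to –OEt → ester.
No segment is a ketone: CH(COOH) is carboxylic acid, not ketone; CH(OCOCH3) is ester, not ketone; CH(COOCH3) is ester, not ketone. → 0.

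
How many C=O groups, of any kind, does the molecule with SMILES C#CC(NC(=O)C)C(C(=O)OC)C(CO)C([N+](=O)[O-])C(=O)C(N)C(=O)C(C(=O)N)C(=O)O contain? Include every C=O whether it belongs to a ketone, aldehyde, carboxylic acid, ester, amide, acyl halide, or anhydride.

CH(NHCOCH3): amide, 1 C=O (running total 1).
CH(COOCH3): ester, 1 C=O (running total 2).
CO: ketone, 1 C=O (running total 3).
CO: ketone, 1 C=O (running total 4).
CH(CONH2): amide, 1 C=O (running total 5).
COOH: carboxylic acid, 1 C=O (running total 6).

6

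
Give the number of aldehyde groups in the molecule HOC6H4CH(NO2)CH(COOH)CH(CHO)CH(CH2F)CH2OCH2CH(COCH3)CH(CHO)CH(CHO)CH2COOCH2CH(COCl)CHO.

4

–OH attached directly to an aromatic ring → phenol (not alcohol); the ring itself is an arene.
–NO2 on an sp³ carbon → nitro (the N=O is not a carbonyl).
pendant –COOH: carbonyl C bonded to C and –OH → carboxylic acid.
pendant –CHO: carbonyl C bonded to C and H → aldehyde.
pendant –CH2X: halogen on sp³ carbon → alkyl halide.
C–O–C with sp³ carbons on both sides and no adjacent C=O → ether.
pendant –COCH3: carbonyl C bonded to two carbons → ketone.
pendant –CHO: carbonyl C bonded to C and H → aldehyde.
pendant –CHO: carbonyl C bonded to C and H → aldehyde.
–C(=O)–O–C with C on the carbonyl side → ester.
pendant –C(=O)X: carbonyl C bonded to C and halogen → acyl halide.
terminal –CHO: carbonyl C bonded to H and C → aldehyde.
Aldehyde appears at: CH(CHO), CH(CHO), CH(CHO), CHO → 4.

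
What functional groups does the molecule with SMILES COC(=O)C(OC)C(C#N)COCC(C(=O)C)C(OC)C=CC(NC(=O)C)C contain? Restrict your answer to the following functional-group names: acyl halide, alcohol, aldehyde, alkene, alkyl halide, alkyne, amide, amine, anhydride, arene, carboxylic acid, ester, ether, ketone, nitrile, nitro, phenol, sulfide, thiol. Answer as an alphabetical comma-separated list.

alkene, amide, ester, ether, ketone, nitrile

CH3O–C(=O)–: carbonyl C bonded to C and to –OCH3 → ester (not ketone + ether).
pendant –OCH3: C–O–C with sp³ C, no adjacent C=O → ether.
pendant –C≡N: nitrile.
C–O–C with sp³ carbons on both sides and no adjacent C=O → ether.
pendant –COCH3: carbonyl C bonded to two carbons → ketone.
pendant –OCH3: C–O–C with sp³ C, no adjacent C=O → ether.
C=C double bond → alkene.
pendant –NHC(=O)CH3: N bonded to a carbonyl → amide (not amine).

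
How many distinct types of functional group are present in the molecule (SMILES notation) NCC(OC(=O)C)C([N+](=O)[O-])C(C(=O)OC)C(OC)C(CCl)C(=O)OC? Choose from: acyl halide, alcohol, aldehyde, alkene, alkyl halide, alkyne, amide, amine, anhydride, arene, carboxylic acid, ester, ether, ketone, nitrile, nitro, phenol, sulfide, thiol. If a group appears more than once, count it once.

5

Taking each segment in turn:
  H2NCH2: –NH2 on an sp³ carbon with no adjacent C=O → amine.
  CH(OCOCH3): pendant –OC(=O)CH3: an acyloxy group → ester.
  CH(NO2): –NO2 on an sp³ carbon → nitro (the N=O is not a carbonyl).
  CH(COOCH3): pendant –COOCH3: carbonyl C bonded to C and –OCH3 → ester.
  CH(OCH3): pendant –OCH3: C–O–C with sp³ C, no adjacent C=O → ether.
  CH(CH2Cl): pendant –CH2X: halogen on sp³ carbon → alkyl halide.
  COOCH3: –C(=O)OCH3: carbonyl C bonded to C and to –OCH3 → ester (not ketone + ether).
Distinct types present: alkyl halide, amine, ester, ether, nitro.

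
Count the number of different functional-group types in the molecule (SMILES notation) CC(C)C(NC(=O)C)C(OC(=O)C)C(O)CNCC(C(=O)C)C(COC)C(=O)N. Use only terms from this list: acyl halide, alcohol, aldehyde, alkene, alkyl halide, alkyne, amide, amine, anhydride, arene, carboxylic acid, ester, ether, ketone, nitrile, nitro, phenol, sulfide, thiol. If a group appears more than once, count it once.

6

Reading the structure from left to right:
  CH(NHCOCH3): pendant –NHC(=O)CH3: N bonded to a carbonyl → amide (not amine).
  CH(OCOCH3): pendant –OC(=O)CH3: an acyloxy group → ester.
  CH(OH): –OH on an sp³ carbon → alcohol (secondary).
  CH2NHCH2: C–N–C with sp³ carbons and no adjacent C=O → amine (secondary).
  CH(COCH3): pendant –COCH3: carbonyl C bonded to two carbons → ketone.
  CH(CH2OCH3): pendant –CH2OCH3: C–O–C linkage → ether.
  CONH2: –C(=O)NH2: carbonyl C bonded to C and to N → amide (the N is not a separate amine).
Distinct types present: alcohol, amide, amine, ester, ether, ketone.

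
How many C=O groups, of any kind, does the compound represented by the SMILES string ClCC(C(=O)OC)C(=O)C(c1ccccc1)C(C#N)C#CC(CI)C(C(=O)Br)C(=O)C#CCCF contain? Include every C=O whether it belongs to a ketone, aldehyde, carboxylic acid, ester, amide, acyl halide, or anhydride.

4

CH(COOCH3): ester, 1 C=O (running total 1).
CO: ketone, 1 C=O (running total 2).
CH(COBr): acyl halide, 1 C=O (running total 3).
CO: ketone, 1 C=O (running total 4).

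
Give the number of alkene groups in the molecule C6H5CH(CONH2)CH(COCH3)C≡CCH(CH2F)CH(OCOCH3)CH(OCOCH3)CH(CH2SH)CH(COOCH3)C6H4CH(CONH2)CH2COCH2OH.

0

C6H5– phenyl ring → arene.
pendant –CONH2: carbonyl C bonded to C and N → amide.
pendant –COCH3: carbonyl C bonded to two carbons → ketone.
C≡C triple bond → alkyne.
pendant –CH2X: halogen on sp³ carbon → alkyl halide.
pendant –OC(=O)CH3: an acyloxy group → ester.
pendant –OC(=O)CH3: an acyloxy group → ester.
pendant –CH2SH → thiol.
pendant –COOCH3: carbonyl C bonded to C and –OCH3 → ester.
para-disubstituted benzene ring → arene.
pendant –CONH2: carbonyl C bonded to C and N → amide.
–C(=O)– with carbon on both sides → ketone.
–OH on an sp³ carbon → alcohol.
No segment is a alkene: C6H5 is arene, not alkene; C≡C is alkyne, not alkene; C6H4 is arene, not alkene. → 0.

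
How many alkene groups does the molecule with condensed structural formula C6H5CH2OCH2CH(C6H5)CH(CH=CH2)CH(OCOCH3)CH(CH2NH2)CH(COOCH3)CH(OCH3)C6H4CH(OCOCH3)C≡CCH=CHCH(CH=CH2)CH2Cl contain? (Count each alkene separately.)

Taking each segment in turn:
  C6H5: C6H5– phenyl ring → arene.
  CH2OCH2: C–O–C with sp³ carbons on both sides and no adjacent C=O → ether.
  CH(C6H5): pendant –C6H5: benzene ring → arene.
  CH(CH=CH2): pendant –CH=CH2: C=C double bond → alkene.
  CH(OCOCH3): pendant –OC(=O)CH3: an acyloxy group → ester.
  CH(CH2NH2): pendant –CH2NH2: N on sp³ C, no adjacent C=O → amine.
  CH(COOCH3): pendant –COOCH3: carbonyl C bonded to C and –OCH3 → ester.
  CH(OCH3): pendant –OCH3: C–O–C with sp³ C, no adjacent C=O → ether.
  C6H4: para-disubstituted benzene ring → arene.
  CH(OCOCH3): pendant –OC(=O)CH3: an acyloxy group → ester.
  C≡C: C≡C triple bond → alkyne.
  CH=CH: C=C double bond → alkene.
  CH(CH=CH2): pendant –CH=CH2: C=C double bond → alkene.
  CH2Cl: halogen on an sp³ carbon → alkyl halide.
Alkene appears at: CH(CH=CH2), CH=CH, CH(CH=CH2) → 3.

3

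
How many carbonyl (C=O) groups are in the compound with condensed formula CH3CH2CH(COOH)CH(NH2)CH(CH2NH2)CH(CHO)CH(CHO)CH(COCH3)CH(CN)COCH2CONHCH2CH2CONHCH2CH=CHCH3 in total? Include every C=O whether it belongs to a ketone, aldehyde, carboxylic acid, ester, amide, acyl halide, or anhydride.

CH(COOH): carboxylic acid, 1 C=O (running total 1).
CH(CHO): aldehyde, 1 C=O (running total 2).
CH(CHO): aldehyde, 1 C=O (running total 3).
CH(COCH3): ketone, 1 C=O (running total 4).
CO: ketone, 1 C=O (running total 5).
CH2CONHCH2: amide, 1 C=O (running total 6).
CH2CONHCH2: amide, 1 C=O (running total 7).

7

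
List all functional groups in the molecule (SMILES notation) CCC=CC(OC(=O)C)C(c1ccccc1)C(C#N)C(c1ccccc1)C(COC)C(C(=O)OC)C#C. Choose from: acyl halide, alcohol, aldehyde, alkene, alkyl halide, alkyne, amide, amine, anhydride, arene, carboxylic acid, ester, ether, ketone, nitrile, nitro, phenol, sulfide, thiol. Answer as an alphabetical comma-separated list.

C=C double bond → alkene.
pendant –OC(=O)CH3: an acyloxy group → ester.
pendant –C6H5: benzene ring → arene.
pendant –C≡N: nitrile.
pendant –C6H5: benzene ring → arene.
pendant –CH2OCH3: C–O–C linkage → ether.
pendant –COOCH3: carbonyl C bonded to C and –OCH3 → ester.
C≡C triple bond → alkyne.

alkene, alkyne, arene, ester, ether, nitrile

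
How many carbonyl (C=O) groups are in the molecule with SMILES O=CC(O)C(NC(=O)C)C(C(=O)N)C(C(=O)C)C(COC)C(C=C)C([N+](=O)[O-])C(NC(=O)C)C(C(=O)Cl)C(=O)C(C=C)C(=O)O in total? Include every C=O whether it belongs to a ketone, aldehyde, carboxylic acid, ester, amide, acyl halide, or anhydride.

OHC: aldehyde, 1 C=O (running total 1).
CH(NHCOCH3): amide, 1 C=O (running total 2).
CH(CONH2): amide, 1 C=O (running total 3).
CH(COCH3): ketone, 1 C=O (running total 4).
CH(NHCOCH3): amide, 1 C=O (running total 5).
CH(COCl): acyl halide, 1 C=O (running total 6).
CO: ketone, 1 C=O (running total 7).
COOH: carboxylic acid, 1 C=O (running total 8).

8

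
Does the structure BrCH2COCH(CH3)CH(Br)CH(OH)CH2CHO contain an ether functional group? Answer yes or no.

no

halogen on an sp³ carbon → alkyl halide.
–C(=O)– with carbon on both sides → ketone.
halogen on an sp³ carbon → alkyl halide.
–OH on an sp³ carbon → alcohol (secondary).
terminal –CHO: carbonyl C bonded to H and C → aldehyde.
The groups actually present are: alcohol, aldehyde, alkyl halide, ketone.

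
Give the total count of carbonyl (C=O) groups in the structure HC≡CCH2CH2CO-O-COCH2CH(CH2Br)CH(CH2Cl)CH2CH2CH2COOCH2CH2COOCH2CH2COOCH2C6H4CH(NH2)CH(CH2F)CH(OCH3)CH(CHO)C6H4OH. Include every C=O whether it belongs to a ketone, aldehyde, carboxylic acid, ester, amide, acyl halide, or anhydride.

CH2CO-O-COCH2: anhydride, 2 C=O (running total 2).
CH2COOCH2: ester, 1 C=O (running total 3).
CH2COOCH2: ester, 1 C=O (running total 4).
CH2COOCH2: ester, 1 C=O (running total 5).
CH(CHO): aldehyde, 1 C=O (running total 6).

6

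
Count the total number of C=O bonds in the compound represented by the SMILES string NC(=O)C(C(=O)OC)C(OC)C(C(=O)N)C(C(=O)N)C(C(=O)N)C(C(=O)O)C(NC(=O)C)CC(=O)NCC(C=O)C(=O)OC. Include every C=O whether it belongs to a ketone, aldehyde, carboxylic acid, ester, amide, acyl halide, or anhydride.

H2NCO: amide, 1 C=O (running total 1).
CH(COOCH3): ester, 1 C=O (running total 2).
CH(CONH2): amide, 1 C=O (running total 3).
CH(CONH2): amide, 1 C=O (running total 4).
CH(CONH2): amide, 1 C=O (running total 5).
CH(COOH): carboxylic acid, 1 C=O (running total 6).
CH(NHCOCH3): amide, 1 C=O (running total 7).
CH2CONHCH2: amide, 1 C=O (running total 8).
CH(CHO): aldehyde, 1 C=O (running total 9).
COOCH3: ester, 1 C=O (running total 10).

10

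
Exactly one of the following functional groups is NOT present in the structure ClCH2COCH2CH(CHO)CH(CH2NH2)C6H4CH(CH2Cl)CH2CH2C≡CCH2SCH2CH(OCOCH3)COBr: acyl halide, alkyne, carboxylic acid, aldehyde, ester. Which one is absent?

carboxylic acid

aldehyde: present (CH(CHO) — pendant –CHO: carbonyl C bonded to C and H → aldehyde).
alkyne: present (C≡C — C≡C triple bond → alkyne).
ester: present (CH(OCOCH3) — pendant –OC(=O)CH3: an acyloxy group → ester).
acyl halide: present (COBr — –C(=O)Br: carbonyl C bonded to C and to a halogen → acyl halide (not alkyl halide)).
carboxylic acid: absent. In CH(OCOCH3), the acyl oxygen is bonded to carbon (–O–C), not to H, so this is an ester.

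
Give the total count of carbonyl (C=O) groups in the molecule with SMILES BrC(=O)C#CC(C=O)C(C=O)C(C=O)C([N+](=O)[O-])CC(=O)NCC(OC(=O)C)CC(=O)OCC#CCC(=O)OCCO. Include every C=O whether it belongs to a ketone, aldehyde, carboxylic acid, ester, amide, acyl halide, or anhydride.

BrCO: acyl halide, 1 C=O (running total 1).
CH(CHO): aldehyde, 1 C=O (running total 2).
CH(CHO): aldehyde, 1 C=O (running total 3).
CH(CHO): aldehyde, 1 C=O (running total 4).
CH2CONHCH2: amide, 1 C=O (running total 5).
CH(OCOCH3): ester, 1 C=O (running total 6).
CH2COOCH2: ester, 1 C=O (running total 7).
CH2COOCH2: ester, 1 C=O (running total 8).

8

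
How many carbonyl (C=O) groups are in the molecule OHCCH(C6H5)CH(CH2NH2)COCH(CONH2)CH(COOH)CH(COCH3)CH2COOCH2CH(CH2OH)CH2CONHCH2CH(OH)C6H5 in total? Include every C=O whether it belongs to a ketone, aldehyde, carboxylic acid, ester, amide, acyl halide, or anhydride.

OHC: aldehyde, 1 C=O (running total 1).
CO: ketone, 1 C=O (running total 2).
CH(CONH2): amide, 1 C=O (running total 3).
CH(COOH): carboxylic acid, 1 C=O (running total 4).
CH(COCH3): ketone, 1 C=O (running total 5).
CH2COOCH2: ester, 1 C=O (running total 6).
CH2CONHCH2: amide, 1 C=O (running total 7).

7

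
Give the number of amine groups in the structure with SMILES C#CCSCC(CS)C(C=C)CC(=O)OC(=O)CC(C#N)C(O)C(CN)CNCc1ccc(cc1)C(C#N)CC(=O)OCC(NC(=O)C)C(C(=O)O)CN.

3

Working along the chain:
  HC≡C: C≡C triple bond → alkyne.
  CH2SCH2: C–S–C linkage → sulfide (thioether).
  CH(CH2SH): pendant –CH2SH → thiol.
  CH(CH=CH2): pendant –CH=CH2: C=C double bond → alkene.
  CH2CO-O-COCH2: two acyl groups sharing one oxygen, –C(=O)–O–C(=O)– → anhydride.
  CH(CN): pendant –C≡N: nitrile.
  CH(OH): –OH on an sp³ carbon → alcohol (secondary).
  CH(CH2NH2): pendant –CH2NH2: N on sp³ C, no adjacent C=O → amine.
  CH2NHCH2: C–N–C with sp³ carbons and no adjacent C=O → amine (secondary).
  C6H4: para-disubstituted benzene ring → arene.
  CH(CN): pendant –C≡N: nitrile.
  CH2COOCH2: –C(=O)–O–C with C on the carbonyl side → ester.
  CH(NHCOCH3): pendant –NHC(=O)CH3: N bonded to a carbonyl → amide (not amine).
  CH(COOH): pendant –COOH: carbonyl C bonded to C and –OH → carboxylic acid.
  CH2NH2: –NH2 on an sp³ carbon with no adjacent C=O → amine.
Amine appears at: CH(CH2NH2), CH2NHCH2, CH2NH2 → 3.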